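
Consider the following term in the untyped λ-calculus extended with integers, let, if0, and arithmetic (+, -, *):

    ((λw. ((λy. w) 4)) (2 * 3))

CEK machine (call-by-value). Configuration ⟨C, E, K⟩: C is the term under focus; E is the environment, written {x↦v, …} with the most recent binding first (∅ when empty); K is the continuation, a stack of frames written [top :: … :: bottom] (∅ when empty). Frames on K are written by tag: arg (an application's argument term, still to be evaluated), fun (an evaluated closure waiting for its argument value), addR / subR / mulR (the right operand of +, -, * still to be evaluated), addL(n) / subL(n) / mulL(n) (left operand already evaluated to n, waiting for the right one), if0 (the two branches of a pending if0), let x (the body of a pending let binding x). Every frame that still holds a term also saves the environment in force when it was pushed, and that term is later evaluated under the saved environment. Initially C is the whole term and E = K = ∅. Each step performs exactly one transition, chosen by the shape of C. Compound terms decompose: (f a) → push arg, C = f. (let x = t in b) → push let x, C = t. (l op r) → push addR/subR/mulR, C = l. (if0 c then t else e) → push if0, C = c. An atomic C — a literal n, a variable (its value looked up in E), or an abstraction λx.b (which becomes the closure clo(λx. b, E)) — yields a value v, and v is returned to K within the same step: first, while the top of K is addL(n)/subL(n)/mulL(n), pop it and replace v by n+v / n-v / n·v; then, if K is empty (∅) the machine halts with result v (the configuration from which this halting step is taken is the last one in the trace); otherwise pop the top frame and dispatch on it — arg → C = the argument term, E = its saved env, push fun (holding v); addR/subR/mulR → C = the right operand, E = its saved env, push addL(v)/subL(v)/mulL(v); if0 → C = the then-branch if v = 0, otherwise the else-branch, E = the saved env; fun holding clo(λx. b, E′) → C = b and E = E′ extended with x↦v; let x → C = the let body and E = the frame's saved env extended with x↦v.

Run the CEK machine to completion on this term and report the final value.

Answer: 6

Execution trace:
t=0: <C=((λw. ((λy. w) 4)) (2 * 3)), E=∅, K=∅>
t=1: <C=(λw. ((λy. w) 4)), E=∅, K=[arg]>
t=2: <C=(2 * 3), E=∅, K=[fun]>
t=3: <C=2, E=∅, K=[mulR :: fun]>
t=4: <C=3, E=∅, K=[mulL(2) :: fun]>
t=5: <C=((λy. w) 4), E={w↦6}, K=∅>
t=6: <C=(λy. w), E={w↦6}, K=[arg]>
t=7: <C=4, E={w↦6}, K=[fun]>
t=8: <C=w, E={y↦4, w↦6}, K=∅>
→ final value 6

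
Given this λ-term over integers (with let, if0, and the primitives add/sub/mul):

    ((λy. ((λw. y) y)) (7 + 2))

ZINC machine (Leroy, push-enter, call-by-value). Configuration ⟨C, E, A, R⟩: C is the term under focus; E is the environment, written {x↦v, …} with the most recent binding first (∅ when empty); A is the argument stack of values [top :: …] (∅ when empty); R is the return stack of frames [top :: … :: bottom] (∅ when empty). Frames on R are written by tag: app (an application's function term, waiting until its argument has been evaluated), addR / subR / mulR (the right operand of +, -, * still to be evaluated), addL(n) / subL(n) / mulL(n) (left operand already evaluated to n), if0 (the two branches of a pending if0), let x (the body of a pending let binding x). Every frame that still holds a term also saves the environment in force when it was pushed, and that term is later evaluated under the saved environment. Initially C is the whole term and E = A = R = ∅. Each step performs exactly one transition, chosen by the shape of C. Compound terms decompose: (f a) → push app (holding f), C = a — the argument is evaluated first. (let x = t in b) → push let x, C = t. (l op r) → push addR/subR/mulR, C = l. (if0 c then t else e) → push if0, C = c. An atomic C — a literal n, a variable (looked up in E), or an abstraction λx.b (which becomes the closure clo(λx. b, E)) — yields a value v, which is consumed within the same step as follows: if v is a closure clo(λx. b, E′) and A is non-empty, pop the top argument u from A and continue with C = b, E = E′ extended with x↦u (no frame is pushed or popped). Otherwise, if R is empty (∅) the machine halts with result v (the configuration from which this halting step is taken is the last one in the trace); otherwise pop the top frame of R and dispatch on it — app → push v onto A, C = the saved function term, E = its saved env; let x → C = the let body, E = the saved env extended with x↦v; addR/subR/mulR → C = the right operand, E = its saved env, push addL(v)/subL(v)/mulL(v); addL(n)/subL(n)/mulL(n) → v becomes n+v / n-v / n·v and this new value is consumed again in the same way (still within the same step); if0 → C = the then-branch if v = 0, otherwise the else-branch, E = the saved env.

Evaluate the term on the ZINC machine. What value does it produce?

Answer: 9

Execution trace:
0. <C=((λy. ((λw. y) y)) (7 + 2)), E=∅, A=∅, R=∅>
1. <C=(7 + 2), E=∅, A=∅, R=[app]>
2. <C=7, E=∅, A=∅, R=[addR :: app]>
3. <C=2, E=∅, A=∅, R=[addL(7) :: app]>
4. <C=(λy. ((λw. y) y)), E=∅, A=[9], R=∅>
5. <C=((λw. y) y), E={y↦9}, A=∅, R=∅>
6. <C=y, E={y↦9}, A=∅, R=[app]>
7. <C=(λw. y), E={y↦9}, A=[9], R=∅>
8. <C=y, E={w↦9, y↦9}, A=∅, R=∅>
→ final value 9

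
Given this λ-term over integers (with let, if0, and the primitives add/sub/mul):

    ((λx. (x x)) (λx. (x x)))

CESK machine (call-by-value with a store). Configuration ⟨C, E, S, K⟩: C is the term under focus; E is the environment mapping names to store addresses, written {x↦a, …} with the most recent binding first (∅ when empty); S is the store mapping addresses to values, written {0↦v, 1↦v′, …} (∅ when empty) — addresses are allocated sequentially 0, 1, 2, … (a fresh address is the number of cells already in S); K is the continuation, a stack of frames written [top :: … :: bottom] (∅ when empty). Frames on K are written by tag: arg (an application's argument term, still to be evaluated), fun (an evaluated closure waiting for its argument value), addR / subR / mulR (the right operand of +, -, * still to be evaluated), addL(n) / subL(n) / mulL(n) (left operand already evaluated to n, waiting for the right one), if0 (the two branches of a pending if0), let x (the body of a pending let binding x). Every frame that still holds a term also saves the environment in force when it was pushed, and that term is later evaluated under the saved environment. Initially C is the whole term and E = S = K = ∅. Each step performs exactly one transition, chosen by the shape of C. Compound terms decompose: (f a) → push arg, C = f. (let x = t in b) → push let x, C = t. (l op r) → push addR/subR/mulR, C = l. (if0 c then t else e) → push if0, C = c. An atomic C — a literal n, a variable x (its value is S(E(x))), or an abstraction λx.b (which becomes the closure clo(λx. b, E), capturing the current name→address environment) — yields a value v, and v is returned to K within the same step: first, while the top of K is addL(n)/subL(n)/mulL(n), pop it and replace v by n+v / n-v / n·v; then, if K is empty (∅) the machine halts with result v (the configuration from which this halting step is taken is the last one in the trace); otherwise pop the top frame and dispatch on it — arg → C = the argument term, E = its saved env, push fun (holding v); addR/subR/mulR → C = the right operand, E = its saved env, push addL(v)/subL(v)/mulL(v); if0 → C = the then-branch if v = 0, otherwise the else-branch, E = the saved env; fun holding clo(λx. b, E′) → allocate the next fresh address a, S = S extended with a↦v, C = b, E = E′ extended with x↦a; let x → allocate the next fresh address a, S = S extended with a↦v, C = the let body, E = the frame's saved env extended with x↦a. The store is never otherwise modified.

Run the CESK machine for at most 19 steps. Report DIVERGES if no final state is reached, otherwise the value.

t=0: [C=((λx. (x x)) (λx. (x x))) | E=∅ | S=∅ | K=∅]
t=1: [C=(λx. (x x)) | E=∅ | S=∅ | K=[arg]]
t=2: [C=(λx. (x x)) | E=∅ | S=∅ | K=[fun]]
t=3: [C=(x x) | E={x↦0} | S={0↦clo(λx. (x x), ∅)} | K=∅]
t=4: [C=x | E={x↦0} | S={0↦clo(λx. (x x), ∅)} | K=[arg]]
t=5: [C=x | E={x↦0} | S={0↦clo(λx. (x x), ∅)} | K=[fun]]
t=6: [C=(x x) | E={x↦1} | S={0↦clo(λx. (x x), ∅), 1↦clo(λx. (x x), ∅)} | K=∅]
t=7: [C=x | E={x↦1} | S={0↦clo(λx. (x x), ∅), 1↦clo(λx. (x x), ∅)} | K=[arg]]
t=8: [C=x | E={x↦1} | S={0↦clo(λx. (x x), ∅), 1↦clo(λx. (x x), ∅)} | K=[fun]]
t=9: [C=(x x) | E={x↦2} | S={0↦clo(λx. (x x), ∅), 1↦clo(λx. (x x), ∅), 2↦clo(λx. (x x), ∅)} | K=∅]
t=10: [C=x | E={x↦2} | S={0↦clo(λx. (x x), ∅), 1↦clo(λx. (x x), ∅), 2↦clo(λx. (x x), ∅)} | K=[arg]]
t=11: [C=x | E={x↦2} | S={0↦clo(λx. (x x), ∅), 1↦clo(λx. (x x), ∅), 2↦clo(λx. (x x), ∅)} | K=[fun]]
t=12: [C=(x x) | E={x↦3} | S={0↦clo(λx. (x x), ∅), 1↦clo(λx. (x x), ∅), 2↦clo(λx. (x x), ∅), 3↦clo(λx. (x x), ∅)} | K=∅]
t=13: [C=x | E={x↦3} | S={0↦clo(λx. (x x), ∅), 1↦clo(λx. (x x), ∅), 2↦clo(λx. (x x), ∅), 3↦clo(λx. (x x), ∅)} | K=[arg]]
t=14: [C=x | E={x↦3} | S={0↦clo(λx. (x x), ∅), 1↦clo(λx. (x x), ∅), 2↦clo(λx. (x x), ∅), 3↦clo(λx. (x x), ∅)} | K=[fun]]
t=15: [C=(x x) | E={x↦4} | S={0↦clo(λx. (x x), ∅), 1↦clo(λx. (x x), ∅), 2↦clo(λx. (x x), ∅), 3↦clo(λx. (x x), ∅), 4↦clo(λx. (x x), ∅)} | K=∅]
t=16: [C=x | E={x↦4} | S={0↦clo(λx. (x x), ∅), 1↦clo(λx. (x x), ∅), 2↦clo(λx. (x x), ∅), 3↦clo(λx. (x x), ∅), 4↦clo(λx. (x x), ∅)} | K=[arg]]
t=17: [C=x | E={x↦4} | S={0↦clo(λx. (x x), ∅), 1↦clo(λx. (x x), ∅), 2↦clo(λx. (x x), ∅), 3↦clo(λx. (x x), ∅), 4↦clo(λx. (x x), ∅)} | K=[fun]]
t=18: [C=(x x) | E={x↦5} | S={0↦clo(λx. (x x), ∅), 1↦clo(λx. (x x), ∅), 2↦clo(λx. (x x), ∅), 3↦clo(λx. (x x), ∅), 4↦clo(λx. (x x), ∅), 5↦clo(λx. (x x), ∅)} | K=∅]
t=19: [C=x | E={x↦5} | S={0↦clo(λx. (x x), ∅), 1↦clo(λx. (x x), ∅), 2↦clo(λx. (x x), ∅), 3↦clo(λx. (x x), ∅), 4↦clo(λx. (x x), ∅), 5↦clo(λx. (x x), ∅)} | K=[arg]]
→ 19 transitions taken and the configuration is still not final: no result within 19 steps

Answer: DIVERGES (no final state within 19 steps)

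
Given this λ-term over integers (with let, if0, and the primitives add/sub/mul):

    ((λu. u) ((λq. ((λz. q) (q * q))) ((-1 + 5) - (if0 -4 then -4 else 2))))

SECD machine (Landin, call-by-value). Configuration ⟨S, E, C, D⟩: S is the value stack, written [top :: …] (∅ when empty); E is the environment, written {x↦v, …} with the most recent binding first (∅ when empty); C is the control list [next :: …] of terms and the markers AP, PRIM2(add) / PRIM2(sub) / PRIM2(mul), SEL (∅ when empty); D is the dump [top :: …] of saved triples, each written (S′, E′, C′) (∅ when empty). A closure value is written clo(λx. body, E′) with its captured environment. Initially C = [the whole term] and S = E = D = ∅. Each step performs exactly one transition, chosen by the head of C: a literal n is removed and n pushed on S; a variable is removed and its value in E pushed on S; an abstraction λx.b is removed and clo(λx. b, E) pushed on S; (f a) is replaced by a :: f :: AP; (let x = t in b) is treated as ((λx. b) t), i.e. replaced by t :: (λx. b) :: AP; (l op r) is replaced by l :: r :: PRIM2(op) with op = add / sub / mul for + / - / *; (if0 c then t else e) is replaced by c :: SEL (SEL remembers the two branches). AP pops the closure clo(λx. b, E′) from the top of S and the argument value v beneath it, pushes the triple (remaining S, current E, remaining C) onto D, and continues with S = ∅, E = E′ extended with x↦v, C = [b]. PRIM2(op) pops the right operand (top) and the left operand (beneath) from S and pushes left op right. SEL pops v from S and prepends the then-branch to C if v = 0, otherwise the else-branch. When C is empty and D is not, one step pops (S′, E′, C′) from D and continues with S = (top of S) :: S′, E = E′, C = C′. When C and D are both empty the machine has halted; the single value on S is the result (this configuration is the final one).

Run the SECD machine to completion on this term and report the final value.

Answer: 2

Execution trace:
0. [S=∅ | E=∅ | C=[((λu. u) ((λq. ((λz. q) (q * q))) ((-1 + 5) - (if0 -4 then -4 else 2))))] | D=∅]
1. [S=∅ | E=∅ | C=[((λq. ((λz. q) (q * q))) ((-1 + 5) - (if0 -4 then -4 else 2))) :: (λu. u) :: AP] | D=∅]
2. [S=∅ | E=∅ | C=[((-1 + 5) - (if0 -4 then -4 else 2)) :: (λq. ((λz. q) (q * q))) :: AP :: (λu. u) :: AP] | D=∅]
3. [S=∅ | E=∅ | C=[(-1 + 5) :: (if0 -4 then -4 else 2) :: PRIM2(sub) :: (λq. ((λz. q) (q * q))) :: AP :: (λu. u) :: AP] | D=∅]
4. [S=∅ | E=∅ | C=[-1 :: 5 :: PRIM2(add) :: (if0 -4 then -4 else 2) :: PRIM2(sub) :: (λq. ((λz. q) (q * q))) :: AP :: (λu. u) :: AP] | D=∅]
5. [S=[-1] | E=∅ | C=[5 :: PRIM2(add) :: (if0 -4 then -4 else 2) :: PRIM2(sub) :: (λq. ((λz. q) (q * q))) :: AP :: (λu. u) :: AP] | D=∅]
6. [S=[5 :: -1] | E=∅ | C=[PRIM2(add) :: (if0 -4 then -4 else 2) :: PRIM2(sub) :: (λq. ((λz. q) (q * q))) :: AP :: (λu. u) :: AP] | D=∅]
7. [S=[4] | E=∅ | C=[(if0 -4 then -4 else 2) :: PRIM2(sub) :: (λq. ((λz. q) (q * q))) :: AP :: (λu. u) :: AP] | D=∅]
8. [S=[4] | E=∅ | C=[-4 :: SEL :: PRIM2(sub) :: (λq. ((λz. q) (q * q))) :: AP :: (λu. u) :: AP] | D=∅]
9. [S=[-4 :: 4] | E=∅ | C=[SEL :: PRIM2(sub) :: (λq. ((λz. q) (q * q))) :: AP :: (λu. u) :: AP] | D=∅]
10. [S=[4] | E=∅ | C=[2 :: PRIM2(sub) :: (λq. ((λz. q) (q * q))) :: AP :: (λu. u) :: AP] | D=∅]
11. [S=[2 :: 4] | E=∅ | C=[PRIM2(sub) :: (λq. ((λz. q) (q * q))) :: AP :: (λu. u) :: AP] | D=∅]
12. [S=[2] | E=∅ | C=[(λq. ((λz. q) (q * q))) :: AP :: (λu. u) :: AP] | D=∅]
13. [S=[clo(λq. ((λz. q) (q * q)), ∅) :: 2] | E=∅ | C=[AP :: (λu. u) :: AP] | D=∅]
14. [S=∅ | E={q↦2} | C=[((λz. q) (q * q))] | D=[(∅, ∅, [(λu. u) :: AP])]]
15. [S=∅ | E={q↦2} | C=[(q * q) :: (λz. q) :: AP] | D=[(∅, ∅, [(λu. u) :: AP])]]
16. [S=∅ | E={q↦2} | C=[q :: q :: PRIM2(mul) :: (λz. q) :: AP] | D=[(∅, ∅, [(λu. u) :: AP])]]
17. [S=[2] | E={q↦2} | C=[q :: PRIM2(mul) :: (λz. q) :: AP] | D=[(∅, ∅, [(λu. u) :: AP])]]
18. [S=[2 :: 2] | E={q↦2} | C=[PRIM2(mul) :: (λz. q) :: AP] | D=[(∅, ∅, [(λu. u) :: AP])]]
19. [S=[4] | E={q↦2} | C=[(λz. q) :: AP] | D=[(∅, ∅, [(λu. u) :: AP])]]
20. [S=[clo(λz. q, {q↦2}) :: 4] | E={q↦2} | C=[AP] | D=[(∅, ∅, [(λu. u) :: AP])]]
21. [S=∅ | E={z↦4, q↦2} | C=[q] | D=[(∅, {q↦2}, ∅) :: (∅, ∅, [(λu. u) :: AP])]]
22. [S=[2] | E={z↦4, q↦2} | C=∅ | D=[(∅, {q↦2}, ∅) :: (∅, ∅, [(λu. u) :: AP])]]
23. [S=[2] | E={q↦2} | C=∅ | D=[(∅, ∅, [(λu. u) :: AP])]]
24. [S=[2] | E=∅ | C=[(λu. u) :: AP] | D=∅]
25. [S=[clo(λu. u, ∅) :: 2] | E=∅ | C=[AP] | D=∅]
26. [S=∅ | E={u↦2} | C=[u] | D=[(∅, ∅, ∅)]]
27. [S=[2] | E={u↦2} | C=∅ | D=[(∅, ∅, ∅)]]
28. [S=[2] | E=∅ | C=∅ | D=∅]
→ final value 2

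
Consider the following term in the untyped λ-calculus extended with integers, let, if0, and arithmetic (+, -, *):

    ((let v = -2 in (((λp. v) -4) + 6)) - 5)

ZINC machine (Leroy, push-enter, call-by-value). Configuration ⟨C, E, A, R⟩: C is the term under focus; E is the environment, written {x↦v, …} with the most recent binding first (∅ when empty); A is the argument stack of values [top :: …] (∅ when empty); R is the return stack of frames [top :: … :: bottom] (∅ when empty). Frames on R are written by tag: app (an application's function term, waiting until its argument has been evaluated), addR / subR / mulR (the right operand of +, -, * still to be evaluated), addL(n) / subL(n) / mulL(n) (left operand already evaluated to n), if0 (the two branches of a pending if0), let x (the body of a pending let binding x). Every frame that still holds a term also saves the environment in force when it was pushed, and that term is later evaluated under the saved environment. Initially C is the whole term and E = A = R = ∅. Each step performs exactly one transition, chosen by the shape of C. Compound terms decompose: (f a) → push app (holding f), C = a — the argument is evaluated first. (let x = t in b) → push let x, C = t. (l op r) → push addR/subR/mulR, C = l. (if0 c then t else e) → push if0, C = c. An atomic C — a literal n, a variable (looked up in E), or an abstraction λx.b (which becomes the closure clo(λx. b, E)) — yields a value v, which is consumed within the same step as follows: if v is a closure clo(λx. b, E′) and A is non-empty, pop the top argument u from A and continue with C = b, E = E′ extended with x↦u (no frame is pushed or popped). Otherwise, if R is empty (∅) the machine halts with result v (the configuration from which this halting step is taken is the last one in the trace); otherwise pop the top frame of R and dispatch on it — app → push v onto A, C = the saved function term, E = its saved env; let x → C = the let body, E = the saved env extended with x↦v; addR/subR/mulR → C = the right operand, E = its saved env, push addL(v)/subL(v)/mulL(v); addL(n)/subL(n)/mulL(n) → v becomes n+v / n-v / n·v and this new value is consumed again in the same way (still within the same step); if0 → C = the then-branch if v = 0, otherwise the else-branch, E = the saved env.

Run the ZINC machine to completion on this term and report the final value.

step 0: <C=((let v = -2 in (((λp. v) -4) + 6)) - 5), E=∅, A=∅, R=∅>
step 1: <C=(let v = -2 in (((λp. v) -4) + 6)), E=∅, A=∅, R=[subR]>
step 2: <C=-2, E=∅, A=∅, R=[let v :: subR]>
step 3: <C=(((λp. v) -4) + 6), E={v↦-2}, A=∅, R=[subR]>
step 4: <C=((λp. v) -4), E={v↦-2}, A=∅, R=[addR :: subR]>
step 5: <C=-4, E={v↦-2}, A=∅, R=[app :: addR :: subR]>
step 6: <C=(λp. v), E={v↦-2}, A=[-4], R=[addR :: subR]>
step 7: <C=v, E={p↦-4, v↦-2}, A=∅, R=[addR :: subR]>
step 8: <C=6, E={v↦-2}, A=∅, R=[addL(-2) :: subR]>
step 9: <C=5, E=∅, A=∅, R=[subL(4)]>
→ final value -1

Answer: -1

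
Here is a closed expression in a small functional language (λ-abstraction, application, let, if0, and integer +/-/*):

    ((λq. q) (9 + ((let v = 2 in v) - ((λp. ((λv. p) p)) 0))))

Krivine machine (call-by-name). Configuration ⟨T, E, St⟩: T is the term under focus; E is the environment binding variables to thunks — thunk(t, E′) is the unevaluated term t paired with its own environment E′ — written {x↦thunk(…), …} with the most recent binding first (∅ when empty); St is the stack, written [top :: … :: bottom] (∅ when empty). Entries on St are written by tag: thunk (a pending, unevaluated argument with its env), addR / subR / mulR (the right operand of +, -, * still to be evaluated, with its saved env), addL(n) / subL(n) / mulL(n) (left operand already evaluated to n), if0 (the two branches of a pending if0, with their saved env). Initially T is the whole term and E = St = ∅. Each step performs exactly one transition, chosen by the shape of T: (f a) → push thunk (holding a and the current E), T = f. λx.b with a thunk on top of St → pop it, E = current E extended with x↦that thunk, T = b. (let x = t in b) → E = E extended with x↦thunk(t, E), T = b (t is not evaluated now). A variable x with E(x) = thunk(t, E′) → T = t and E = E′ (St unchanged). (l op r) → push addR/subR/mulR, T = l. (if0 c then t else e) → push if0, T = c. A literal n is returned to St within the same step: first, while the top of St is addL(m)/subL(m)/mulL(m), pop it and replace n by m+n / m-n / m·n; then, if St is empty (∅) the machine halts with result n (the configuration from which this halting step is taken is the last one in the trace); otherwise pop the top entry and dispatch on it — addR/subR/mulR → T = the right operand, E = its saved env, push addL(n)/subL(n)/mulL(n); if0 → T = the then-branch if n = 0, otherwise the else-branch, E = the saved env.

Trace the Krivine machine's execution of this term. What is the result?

Answer: 11

Derivation:
[0] ⟨T=((λq. q) (9 + ((let v = 2 in v) - ((λp. ((λv. p) p)) 0)))); E=∅; St=∅⟩
[1] ⟨T=(λq. q); E=∅; St=[thunk]⟩
[2] ⟨T=q; E={q↦thunk((9 + ((let v = 2 in v) - ((λp. ((λv. p) p)) 0))), ∅)}; St=∅⟩
[3] ⟨T=(9 + ((let v = 2 in v) - ((λp. ((λv. p) p)) 0))); E=∅; St=∅⟩
[4] ⟨T=9; E=∅; St=[addR]⟩
[5] ⟨T=((let v = 2 in v) - ((λp. ((λv. p) p)) 0)); E=∅; St=[addL(9)]⟩
[6] ⟨T=(let v = 2 in v); E=∅; St=[subR :: addL(9)]⟩
[7] ⟨T=v; E={v↦thunk(2, ∅)}; St=[subR :: addL(9)]⟩
[8] ⟨T=2; E=∅; St=[subR :: addL(9)]⟩
[9] ⟨T=((λp. ((λv. p) p)) 0); E=∅; St=[subL(2) :: addL(9)]⟩
[10] ⟨T=(λp. ((λv. p) p)); E=∅; St=[thunk :: subL(2) :: addL(9)]⟩
[11] ⟨T=((λv. p) p); E={p↦thunk(0, ∅)}; St=[subL(2) :: addL(9)]⟩
[12] ⟨T=(λv. p); E={p↦thunk(0, ∅)}; St=[thunk :: subL(2) :: addL(9)]⟩
[13] ⟨T=p; E={v↦thunk(p, {p↦thunk(0, ∅)}), p↦thunk(0, ∅)}; St=[subL(2) :: addL(9)]⟩
[14] ⟨T=0; E=∅; St=[subL(2) :: addL(9)]⟩
→ final value 11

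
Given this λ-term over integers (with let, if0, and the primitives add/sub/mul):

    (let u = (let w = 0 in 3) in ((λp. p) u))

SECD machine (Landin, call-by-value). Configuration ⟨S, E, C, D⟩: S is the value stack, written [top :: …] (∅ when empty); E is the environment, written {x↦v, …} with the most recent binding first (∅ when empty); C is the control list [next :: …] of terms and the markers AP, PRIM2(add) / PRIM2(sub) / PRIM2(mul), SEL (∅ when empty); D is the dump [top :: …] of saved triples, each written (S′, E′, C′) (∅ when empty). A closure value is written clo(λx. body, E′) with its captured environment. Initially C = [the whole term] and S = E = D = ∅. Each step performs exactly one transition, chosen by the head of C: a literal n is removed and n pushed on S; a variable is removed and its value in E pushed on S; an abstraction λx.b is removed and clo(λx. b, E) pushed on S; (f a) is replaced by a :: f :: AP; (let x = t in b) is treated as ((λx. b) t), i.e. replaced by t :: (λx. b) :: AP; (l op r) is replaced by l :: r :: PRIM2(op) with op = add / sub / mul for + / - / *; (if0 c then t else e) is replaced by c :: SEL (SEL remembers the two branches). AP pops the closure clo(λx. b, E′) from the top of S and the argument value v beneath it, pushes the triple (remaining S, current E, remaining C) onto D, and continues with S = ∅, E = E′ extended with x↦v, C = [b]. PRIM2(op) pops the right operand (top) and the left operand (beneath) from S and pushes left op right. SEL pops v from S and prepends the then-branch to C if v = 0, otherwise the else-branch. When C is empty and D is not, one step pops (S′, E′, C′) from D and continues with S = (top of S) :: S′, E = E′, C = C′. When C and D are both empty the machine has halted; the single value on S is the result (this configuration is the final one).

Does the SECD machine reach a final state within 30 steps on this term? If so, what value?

Answer: 3

Derivation:
step 0: ⟨S=∅; E=∅; C=[(let u = (let w = 0 in 3) in ((λp. p) u))]; D=∅⟩
step 1: ⟨S=∅; E=∅; C=[(let w = 0 in 3) :: (λu. ((λp. p) u)) :: AP]; D=∅⟩
step 2: ⟨S=∅; E=∅; C=[0 :: (λw. 3) :: AP :: (λu. ((λp. p) u)) :: AP]; D=∅⟩
step 3: ⟨S=[0]; E=∅; C=[(λw. 3) :: AP :: (λu. ((λp. p) u)) :: AP]; D=∅⟩
step 4: ⟨S=[clo(λw. 3, ∅) :: 0]; E=∅; C=[AP :: (λu. ((λp. p) u)) :: AP]; D=∅⟩
step 5: ⟨S=∅; E={w↦0}; C=[3]; D=[(∅, ∅, [(λu. ((λp. p) u)) :: AP])]⟩
step 6: ⟨S=[3]; E={w↦0}; C=∅; D=[(∅, ∅, [(λu. ((λp. p) u)) :: AP])]⟩
step 7: ⟨S=[3]; E=∅; C=[(λu. ((λp. p) u)) :: AP]; D=∅⟩
step 8: ⟨S=[clo(λu. ((λp. p) u), ∅) :: 3]; E=∅; C=[AP]; D=∅⟩
step 9: ⟨S=∅; E={u↦3}; C=[((λp. p) u)]; D=[(∅, ∅, ∅)]⟩
step 10: ⟨S=∅; E={u↦3}; C=[u :: (λp. p) :: AP]; D=[(∅, ∅, ∅)]⟩
step 11: ⟨S=[3]; E={u↦3}; C=[(λp. p) :: AP]; D=[(∅, ∅, ∅)]⟩
step 12: ⟨S=[clo(λp. p, {u↦3}) :: 3]; E={u↦3}; C=[AP]; D=[(∅, ∅, ∅)]⟩
step 13: ⟨S=∅; E={p↦3, u↦3}; C=[p]; D=[(∅, {u↦3}, ∅) :: (∅, ∅, ∅)]⟩
step 14: ⟨S=[3]; E={p↦3, u↦3}; C=∅; D=[(∅, {u↦3}, ∅) :: (∅, ∅, ∅)]⟩
step 15: ⟨S=[3]; E={u↦3}; C=∅; D=[(∅, ∅, ∅)]⟩
step 16: ⟨S=[3]; E=∅; C=∅; D=∅⟩
→ final value 3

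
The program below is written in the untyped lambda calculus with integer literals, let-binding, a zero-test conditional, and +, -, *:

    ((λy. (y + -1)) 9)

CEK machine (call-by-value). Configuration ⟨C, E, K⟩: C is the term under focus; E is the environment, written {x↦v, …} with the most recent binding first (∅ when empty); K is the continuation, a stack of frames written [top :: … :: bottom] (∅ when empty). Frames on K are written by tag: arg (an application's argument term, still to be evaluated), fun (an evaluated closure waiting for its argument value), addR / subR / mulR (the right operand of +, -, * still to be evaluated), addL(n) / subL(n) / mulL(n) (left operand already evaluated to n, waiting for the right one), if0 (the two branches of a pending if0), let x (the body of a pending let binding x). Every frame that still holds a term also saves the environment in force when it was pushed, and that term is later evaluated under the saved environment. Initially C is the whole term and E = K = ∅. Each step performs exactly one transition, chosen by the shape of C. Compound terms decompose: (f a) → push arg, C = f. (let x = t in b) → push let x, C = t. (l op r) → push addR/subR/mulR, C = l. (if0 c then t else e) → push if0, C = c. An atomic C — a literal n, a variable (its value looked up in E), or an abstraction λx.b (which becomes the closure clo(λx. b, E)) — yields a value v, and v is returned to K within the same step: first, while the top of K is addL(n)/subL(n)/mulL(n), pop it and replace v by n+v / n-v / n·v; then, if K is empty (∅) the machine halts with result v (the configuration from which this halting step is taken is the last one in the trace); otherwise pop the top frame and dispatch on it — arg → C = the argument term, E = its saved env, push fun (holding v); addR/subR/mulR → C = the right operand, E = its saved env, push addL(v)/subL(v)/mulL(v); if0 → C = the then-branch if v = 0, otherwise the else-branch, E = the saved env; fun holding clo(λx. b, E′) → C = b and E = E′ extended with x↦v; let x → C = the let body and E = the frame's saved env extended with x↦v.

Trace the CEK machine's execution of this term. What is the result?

Answer: 8

Execution trace:
[0] ⟨C=((λy. (y + -1)) 9); E=∅; K=∅⟩
[1] ⟨C=(λy. (y + -1)); E=∅; K=[arg]⟩
[2] ⟨C=9; E=∅; K=[fun]⟩
[3] ⟨C=(y + -1); E={y↦9}; K=∅⟩
[4] ⟨C=y; E={y↦9}; K=[addR]⟩
[5] ⟨C=-1; E={y↦9}; K=[addL(9)]⟩
→ final value 8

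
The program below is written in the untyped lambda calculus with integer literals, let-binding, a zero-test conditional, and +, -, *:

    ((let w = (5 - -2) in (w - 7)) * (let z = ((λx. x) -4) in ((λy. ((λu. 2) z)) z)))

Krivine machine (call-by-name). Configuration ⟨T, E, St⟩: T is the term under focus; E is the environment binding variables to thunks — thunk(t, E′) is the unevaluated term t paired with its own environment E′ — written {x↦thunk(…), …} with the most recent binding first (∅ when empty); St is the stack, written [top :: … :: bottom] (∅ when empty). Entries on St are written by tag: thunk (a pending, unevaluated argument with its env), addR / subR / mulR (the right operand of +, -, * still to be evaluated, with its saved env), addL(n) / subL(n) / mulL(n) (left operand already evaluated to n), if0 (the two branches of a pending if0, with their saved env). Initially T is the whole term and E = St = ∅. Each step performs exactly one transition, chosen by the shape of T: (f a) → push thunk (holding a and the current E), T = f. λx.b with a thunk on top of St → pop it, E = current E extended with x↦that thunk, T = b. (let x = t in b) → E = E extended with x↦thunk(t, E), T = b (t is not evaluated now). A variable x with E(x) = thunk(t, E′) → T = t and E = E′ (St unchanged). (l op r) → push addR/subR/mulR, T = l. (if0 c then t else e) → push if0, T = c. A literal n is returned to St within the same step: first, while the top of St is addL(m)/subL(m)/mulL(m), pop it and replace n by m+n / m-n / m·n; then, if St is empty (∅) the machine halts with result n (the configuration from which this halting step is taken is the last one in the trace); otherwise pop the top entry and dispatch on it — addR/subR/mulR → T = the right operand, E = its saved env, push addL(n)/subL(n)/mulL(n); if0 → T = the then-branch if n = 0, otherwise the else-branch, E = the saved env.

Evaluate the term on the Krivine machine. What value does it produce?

[0] [T=((let w = (5 - -2) in (w - 7)) * (let z = ((λx. x) -4) in ((λy. ((λu. 2) z)) z))) | E=∅ | St=∅]
[1] [T=(let w = (5 - -2) in (w - 7)) | E=∅ | St=[mulR]]
[2] [T=(w - 7) | E={w↦thunk((5 - -2), ∅)} | St=[mulR]]
[3] [T=w | E={w↦thunk((5 - -2), ∅)} | St=[subR :: mulR]]
[4] [T=(5 - -2) | E=∅ | St=[subR :: mulR]]
[5] [T=5 | E=∅ | St=[subR :: subR :: mulR]]
[6] [T=-2 | E=∅ | St=[subL(5) :: subR :: mulR]]
[7] [T=7 | E={w↦thunk((5 - -2), ∅)} | St=[subL(7) :: mulR]]
[8] [T=(let z = ((λx. x) -4) in ((λy. ((λu. 2) z)) z)) | E=∅ | St=[mulL(0)]]
[9] [T=((λy. ((λu. 2) z)) z) | E={z↦thunk(((λx. x) -4), ∅)} | St=[mulL(0)]]
[10] [T=(λy. ((λu. 2) z)) | E={z↦thunk(((λx. x) -4), ∅)} | St=[thunk :: mulL(0)]]
[11] [T=((λu. 2) z) | E={y↦thunk(z, {z↦thunk(((λx. x) -4), ∅)}), z↦thunk(((λx. x) -4), ∅)} | St=[mulL(0)]]
[12] [T=(λu. 2) | E={y↦thunk(z, {z↦thunk(((λx. x) -4), ∅)}), z↦thunk(((λx. x) -4), ∅)} | St=[thunk :: mulL(0)]]
[13] [T=2 | E={u↦thunk(z, {y↦thunk(z, {z↦thunk(((λx. x) -4), ∅)}), z↦thunk(((λx. x) -4), ∅)}), y↦thunk(z, {z↦thunk(((λx. x) -4), ∅)}), z↦thunk(((λx. x) -4), ∅)} | St=[mulL(0)]]
→ final value 0

Answer: 0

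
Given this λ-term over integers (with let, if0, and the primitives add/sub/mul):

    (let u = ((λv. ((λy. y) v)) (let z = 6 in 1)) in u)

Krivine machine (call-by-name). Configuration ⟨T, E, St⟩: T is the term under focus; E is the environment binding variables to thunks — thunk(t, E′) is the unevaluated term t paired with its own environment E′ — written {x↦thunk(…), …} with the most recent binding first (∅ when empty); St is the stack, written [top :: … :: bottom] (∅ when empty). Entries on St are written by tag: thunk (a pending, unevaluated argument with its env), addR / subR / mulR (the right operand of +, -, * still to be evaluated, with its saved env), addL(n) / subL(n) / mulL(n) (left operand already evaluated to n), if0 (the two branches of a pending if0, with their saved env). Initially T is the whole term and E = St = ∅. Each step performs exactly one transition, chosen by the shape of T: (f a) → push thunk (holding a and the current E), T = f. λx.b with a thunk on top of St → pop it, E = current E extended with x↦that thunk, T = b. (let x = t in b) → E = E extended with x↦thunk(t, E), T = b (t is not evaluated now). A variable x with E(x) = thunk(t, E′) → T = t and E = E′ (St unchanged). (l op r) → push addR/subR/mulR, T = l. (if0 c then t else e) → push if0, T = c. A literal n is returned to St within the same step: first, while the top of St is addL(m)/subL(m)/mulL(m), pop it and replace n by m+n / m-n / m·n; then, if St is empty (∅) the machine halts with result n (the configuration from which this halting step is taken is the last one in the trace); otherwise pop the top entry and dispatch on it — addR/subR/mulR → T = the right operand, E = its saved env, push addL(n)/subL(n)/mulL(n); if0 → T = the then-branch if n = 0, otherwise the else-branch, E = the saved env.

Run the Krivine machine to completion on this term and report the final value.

[0] <T=(let u = ((λv. ((λy. y) v)) (let z = 6 in 1)) in u), E=∅, St=∅>
[1] <T=u, E={u↦thunk(((λv. ((λy. y) v)) (let z = 6 in 1)), ∅)}, St=∅>
[2] <T=((λv. ((λy. y) v)) (let z = 6 in 1)), E=∅, St=∅>
[3] <T=(λv. ((λy. y) v)), E=∅, St=[thunk]>
[4] <T=((λy. y) v), E={v↦thunk((let z = 6 in 1), ∅)}, St=∅>
[5] <T=(λy. y), E={v↦thunk((let z = 6 in 1), ∅)}, St=[thunk]>
[6] <T=y, E={y↦thunk(v, {v↦thunk((let z = 6 in 1), ∅)}), v↦thunk((let z = 6 in 1), ∅)}, St=∅>
[7] <T=v, E={v↦thunk((let z = 6 in 1), ∅)}, St=∅>
[8] <T=(let z = 6 in 1), E=∅, St=∅>
[9] <T=1, E={z↦thunk(6, ∅)}, St=∅>
→ final value 1

Answer: 1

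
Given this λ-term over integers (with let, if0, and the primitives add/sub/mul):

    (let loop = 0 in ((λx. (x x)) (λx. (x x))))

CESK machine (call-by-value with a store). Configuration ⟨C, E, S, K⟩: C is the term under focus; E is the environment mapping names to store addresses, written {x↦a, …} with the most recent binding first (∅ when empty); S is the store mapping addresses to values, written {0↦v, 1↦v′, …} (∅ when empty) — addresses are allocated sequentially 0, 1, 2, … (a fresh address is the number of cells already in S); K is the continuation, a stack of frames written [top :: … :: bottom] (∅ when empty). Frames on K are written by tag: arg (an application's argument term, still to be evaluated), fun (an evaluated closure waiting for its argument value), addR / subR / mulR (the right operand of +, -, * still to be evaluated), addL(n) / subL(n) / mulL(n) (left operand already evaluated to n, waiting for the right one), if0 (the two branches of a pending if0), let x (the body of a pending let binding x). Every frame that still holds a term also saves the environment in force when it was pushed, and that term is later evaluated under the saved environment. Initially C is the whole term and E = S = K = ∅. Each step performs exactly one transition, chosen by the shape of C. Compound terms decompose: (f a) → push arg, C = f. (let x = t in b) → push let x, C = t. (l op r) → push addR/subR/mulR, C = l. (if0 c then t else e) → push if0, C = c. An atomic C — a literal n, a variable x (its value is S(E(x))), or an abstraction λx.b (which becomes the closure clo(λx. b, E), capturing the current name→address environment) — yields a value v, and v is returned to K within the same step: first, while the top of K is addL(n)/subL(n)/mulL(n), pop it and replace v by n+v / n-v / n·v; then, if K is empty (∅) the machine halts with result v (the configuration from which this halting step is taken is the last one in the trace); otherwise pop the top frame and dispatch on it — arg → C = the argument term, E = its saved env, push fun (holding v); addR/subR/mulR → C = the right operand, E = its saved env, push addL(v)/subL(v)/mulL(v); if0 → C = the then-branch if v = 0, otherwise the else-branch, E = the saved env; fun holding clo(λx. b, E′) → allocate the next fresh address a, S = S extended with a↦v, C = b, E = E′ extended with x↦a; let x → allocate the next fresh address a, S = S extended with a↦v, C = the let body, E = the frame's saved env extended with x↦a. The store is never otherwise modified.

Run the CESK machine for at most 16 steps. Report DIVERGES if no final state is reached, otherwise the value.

0. [C=(let loop = 0 in ((λx. (x x)) (λx. (x x)))) | E=∅ | S=∅ | K=∅]
1. [C=0 | E=∅ | S=∅ | K=[let loop]]
2. [C=((λx. (x x)) (λx. (x x))) | E={loop↦0} | S={0↦0} | K=∅]
3. [C=(λx. (x x)) | E={loop↦0} | S={0↦0} | K=[arg]]
4. [C=(λx. (x x)) | E={loop↦0} | S={0↦0} | K=[fun]]
5. [C=(x x) | E={x↦1, loop↦0} | S={0↦0, 1↦clo(λx. (x x), {loop↦0})} | K=∅]
6. [C=x | E={x↦1, loop↦0} | S={0↦0, 1↦clo(λx. (x x), {loop↦0})} | K=[arg]]
7. [C=x | E={x↦1, loop↦0} | S={0↦0, 1↦clo(λx. (x x), {loop↦0})} | K=[fun]]
8. [C=(x x) | E={x↦2, loop↦0} | S={0↦0, 1↦clo(λx. (x x), {loop↦0}), 2↦clo(λx. (x x), {loop↦0})} | K=∅]
9. [C=x | E={x↦2, loop↦0} | S={0↦0, 1↦clo(λx. (x x), {loop↦0}), 2↦clo(λx. (x x), {loop↦0})} | K=[arg]]
10. [C=x | E={x↦2, loop↦0} | S={0↦0, 1↦clo(λx. (x x), {loop↦0}), 2↦clo(λx. (x x), {loop↦0})} | K=[fun]]
11. [C=(x x) | E={x↦3, loop↦0} | S={0↦0, 1↦clo(λx. (x x), {loop↦0}), 2↦clo(λx. (x x), {loop↦0}), 3↦clo(λx. (x x), {loop↦0})} | K=∅]
12. [C=x | E={x↦3, loop↦0} | S={0↦0, 1↦clo(λx. (x x), {loop↦0}), 2↦clo(λx. (x x), {loop↦0}), 3↦clo(λx. (x x), {loop↦0})} | K=[arg]]
13. [C=x | E={x↦3, loop↦0} | S={0↦0, 1↦clo(λx. (x x), {loop↦0}), 2↦clo(λx. (x x), {loop↦0}), 3↦clo(λx. (x x), {loop↦0})} | K=[fun]]
14. [C=(x x) | E={x↦4, loop↦0} | S={0↦0, 1↦clo(λx. (x x), {loop↦0}), 2↦clo(λx. (x x), {loop↦0}), 3↦clo(λx. (x x), {loop↦0}), 4↦clo(λx. (x x), {loop↦0})} | K=∅]
15. [C=x | E={x↦4, loop↦0} | S={0↦0, 1↦clo(λx. (x x), {loop↦0}), 2↦clo(λx. (x x), {loop↦0}), 3↦clo(λx. (x x), {loop↦0}), 4↦clo(λx. (x x), {loop↦0})} | K=[arg]]
16. [C=x | E={x↦4, loop↦0} | S={0↦0, 1↦clo(λx. (x x), {loop↦0}), 2↦clo(λx. (x x), {loop↦0}), 3↦clo(λx. (x x), {loop↦0}), 4↦clo(λx. (x x), {loop↦0})} | K=[fun]]
→ 16 transitions taken and the configuration is still not final: no result within 16 steps

Answer: DIVERGES (no final state within 16 steps)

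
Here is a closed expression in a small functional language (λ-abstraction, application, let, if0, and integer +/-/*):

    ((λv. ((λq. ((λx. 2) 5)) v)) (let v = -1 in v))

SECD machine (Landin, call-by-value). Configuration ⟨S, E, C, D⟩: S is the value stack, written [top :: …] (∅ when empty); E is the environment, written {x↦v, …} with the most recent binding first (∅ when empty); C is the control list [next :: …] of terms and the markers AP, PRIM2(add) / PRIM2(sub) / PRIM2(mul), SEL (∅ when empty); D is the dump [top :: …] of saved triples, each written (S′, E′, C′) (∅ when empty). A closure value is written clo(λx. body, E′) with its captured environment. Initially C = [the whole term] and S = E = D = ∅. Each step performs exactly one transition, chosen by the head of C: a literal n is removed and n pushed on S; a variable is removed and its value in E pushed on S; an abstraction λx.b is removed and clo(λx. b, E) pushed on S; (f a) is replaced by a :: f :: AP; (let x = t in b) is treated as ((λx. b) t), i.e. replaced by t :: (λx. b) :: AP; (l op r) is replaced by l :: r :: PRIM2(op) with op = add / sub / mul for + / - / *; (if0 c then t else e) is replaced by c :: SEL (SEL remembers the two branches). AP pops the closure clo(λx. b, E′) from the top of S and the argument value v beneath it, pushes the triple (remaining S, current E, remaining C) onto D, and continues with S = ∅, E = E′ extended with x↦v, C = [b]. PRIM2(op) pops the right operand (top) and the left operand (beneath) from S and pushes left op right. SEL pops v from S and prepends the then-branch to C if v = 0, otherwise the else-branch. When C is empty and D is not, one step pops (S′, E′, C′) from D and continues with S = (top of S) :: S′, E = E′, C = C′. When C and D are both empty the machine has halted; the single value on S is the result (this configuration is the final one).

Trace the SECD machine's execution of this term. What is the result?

0. ⟨S=∅; E=∅; C=[((λv. ((λq. ((λx. 2) 5)) v)) (let v = -1 in v))]; D=∅⟩
1. ⟨S=∅; E=∅; C=[(let v = -1 in v) :: (λv. ((λq. ((λx. 2) 5)) v)) :: AP]; D=∅⟩
2. ⟨S=∅; E=∅; C=[-1 :: (λv. v) :: AP :: (λv. ((λq. ((λx. 2) 5)) v)) :: AP]; D=∅⟩
3. ⟨S=[-1]; E=∅; C=[(λv. v) :: AP :: (λv. ((λq. ((λx. 2) 5)) v)) :: AP]; D=∅⟩
4. ⟨S=[clo(λv. v, ∅) :: -1]; E=∅; C=[AP :: (λv. ((λq. ((λx. 2) 5)) v)) :: AP]; D=∅⟩
5. ⟨S=∅; E={v↦-1}; C=[v]; D=[(∅, ∅, [(λv. ((λq. ((λx. 2) 5)) v)) :: AP])]⟩
6. ⟨S=[-1]; E={v↦-1}; C=∅; D=[(∅, ∅, [(λv. ((λq. ((λx. 2) 5)) v)) :: AP])]⟩
7. ⟨S=[-1]; E=∅; C=[(λv. ((λq. ((λx. 2) 5)) v)) :: AP]; D=∅⟩
8. ⟨S=[clo(λv. ((λq. ((λx. 2) 5)) v), ∅) :: -1]; E=∅; C=[AP]; D=∅⟩
9. ⟨S=∅; E={v↦-1}; C=[((λq. ((λx. 2) 5)) v)]; D=[(∅, ∅, ∅)]⟩
10. ⟨S=∅; E={v↦-1}; C=[v :: (λq. ((λx. 2) 5)) :: AP]; D=[(∅, ∅, ∅)]⟩
11. ⟨S=[-1]; E={v↦-1}; C=[(λq. ((λx. 2) 5)) :: AP]; D=[(∅, ∅, ∅)]⟩
12. ⟨S=[clo(λq. ((λx. 2) 5), {v↦-1}) :: -1]; E={v↦-1}; C=[AP]; D=[(∅, ∅, ∅)]⟩
13. ⟨S=∅; E={q↦-1, v↦-1}; C=[((λx. 2) 5)]; D=[(∅, {v↦-1}, ∅) :: (∅, ∅, ∅)]⟩
14. ⟨S=∅; E={q↦-1, v↦-1}; C=[5 :: (λx. 2) :: AP]; D=[(∅, {v↦-1}, ∅) :: (∅, ∅, ∅)]⟩
15. ⟨S=[5]; E={q↦-1, v↦-1}; C=[(λx. 2) :: AP]; D=[(∅, {v↦-1}, ∅) :: (∅, ∅, ∅)]⟩
16. ⟨S=[clo(λx. 2, {q↦-1, v↦-1}) :: 5]; E={q↦-1, v↦-1}; C=[AP]; D=[(∅, {v↦-1}, ∅) :: (∅, ∅, ∅)]⟩
17. ⟨S=∅; E={x↦5, q↦-1, v↦-1}; C=[2]; D=[(∅, {q↦-1, v↦-1}, ∅) :: (∅, {v↦-1}, ∅) :: (∅, ∅, ∅)]⟩
18. ⟨S=[2]; E={x↦5, q↦-1, v↦-1}; C=∅; D=[(∅, {q↦-1, v↦-1}, ∅) :: (∅, {v↦-1}, ∅) :: (∅, ∅, ∅)]⟩
19. ⟨S=[2]; E={q↦-1, v↦-1}; C=∅; D=[(∅, {v↦-1}, ∅) :: (∅, ∅, ∅)]⟩
20. ⟨S=[2]; E={v↦-1}; C=∅; D=[(∅, ∅, ∅)]⟩
21. ⟨S=[2]; E=∅; C=∅; D=∅⟩
→ final value 2

Answer: 2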